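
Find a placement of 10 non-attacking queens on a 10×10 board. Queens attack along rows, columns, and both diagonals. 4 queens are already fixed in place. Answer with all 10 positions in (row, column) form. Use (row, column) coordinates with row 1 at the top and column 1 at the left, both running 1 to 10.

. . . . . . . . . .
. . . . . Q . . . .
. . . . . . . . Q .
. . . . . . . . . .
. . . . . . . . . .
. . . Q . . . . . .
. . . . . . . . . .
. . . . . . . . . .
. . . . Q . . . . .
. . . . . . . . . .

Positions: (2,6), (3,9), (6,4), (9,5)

Row 1: attacked by (2,6)→{5,6,7}; (3,9)→{7,9}; (6,4)→{4,9}; (9,5)→{5}. Safe: 1, 2, 3, 8, 10. Place at column 1.
Row 4: attacked by (1,1)→{1,4}; (2,6)→{4,6,8}; (3,9)→{8,9,10}; (6,4)→{2,4,6}; (9,5)→{5,10}. Safe: 3, 7. Place at column 7.
Row 5: attacked by (1,1)→{1,5}; (2,6)→{3,6,9}; (3,9)→{7,9}; (4,7)→{6,7,8}; (6,4)→{3,4,5}; (9,5)→{1,5,9}. Safe: 2, 10. Place at column 2.
Row 7: attacked by (1,1)→{1,7}; (2,6)→{1,6}; (3,9)→{5,9}; (4,7)→{4,7,10}; (5,2)→{2,4}; (6,4)→{3,4,5}; (9,5)→{3,5,7}. Safe: 8. Place at column 8.
Row 8: attacked by (1,1)→{1,8}; (2,6)→{6}; (3,9)→{4,9}; (4,7)→{3,7}; (5,2)→{2,5}; (6,4)→{2,4,6}; (7,8)→{7,8,9}; (9,5)→{4,5,6}. Safe: 10. Place at column 10.
Row 10: attacked by (1,1)→{1,10}; (2,6)→{6}; (3,9)→{2,9}; (4,7)→{1,7}; (5,2)→{2,7}; (6,4)→{4,8}; (7,8)→{5,8}; (8,10)→{8,10}; (9,5)→{4,5,6}. Safe: 3. Place at column 3.
Columns [1, 6, 9, 7, 2, 4, 8, 10, 5, 3], r−c [0, -4, -6, -3, 3, 2, -1, -2, 4, 7], r+c [2, 8, 12, 11, 7, 10, 15, 18, 14, 13] are all distinct, so no two queens attack.

(1,1) (2,6) (3,9) (4,7) (5,2) (6,4) (7,8) (8,10) (9,5) (10,3)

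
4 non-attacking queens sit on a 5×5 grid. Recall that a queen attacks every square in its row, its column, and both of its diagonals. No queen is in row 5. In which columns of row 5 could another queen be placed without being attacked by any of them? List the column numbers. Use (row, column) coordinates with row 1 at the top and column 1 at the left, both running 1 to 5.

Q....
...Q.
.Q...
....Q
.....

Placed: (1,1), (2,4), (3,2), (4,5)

(1,1) attacks row 5 at column 1 and diagonals 5.
(2,4) attacks row 5 at column 4 and diagonals 1.
(3,2) attacks row 5 at column 2 and diagonals 4.
(4,5) attacks row 5 at column 5 and diagonals 4.
Attacked columns: {1, 2, 4, 5}. Safe: {3}.

columns 3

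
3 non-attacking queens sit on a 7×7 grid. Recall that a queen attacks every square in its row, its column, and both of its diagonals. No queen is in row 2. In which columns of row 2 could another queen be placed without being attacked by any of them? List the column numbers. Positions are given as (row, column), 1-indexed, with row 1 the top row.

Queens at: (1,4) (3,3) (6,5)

columns 6, 7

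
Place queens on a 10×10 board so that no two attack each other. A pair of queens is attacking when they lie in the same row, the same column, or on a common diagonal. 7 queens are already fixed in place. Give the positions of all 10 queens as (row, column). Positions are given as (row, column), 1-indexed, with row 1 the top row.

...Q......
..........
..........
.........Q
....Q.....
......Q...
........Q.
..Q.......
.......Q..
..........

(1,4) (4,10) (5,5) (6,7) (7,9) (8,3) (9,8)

(1,4) (2,6) (3,1) (4,10) (5,5) (6,7) (7,9) (8,3) (9,8) (10,2)

Row 2: attacked by (1,4)→{3,4,5}; (4,10)→{8,10}; (5,5)→{2,5,8}; (6,7)→{3,7}; (7,9)→{4,9}; (8,3)→{3,9}; (9,8)→{1,8}. Safe: 6. Place at column 6.
Row 3: attacked by (1,4)→{2,4,6}; (2,6)→{5,6,7}; (4,10)→{9,10}; (5,5)→{3,5,7}; (6,7)→{4,7,10}; (7,9)→{5,9}; (8,3)→{3,8}; (9,8)→{2,8}. Safe: 1. Place at column 1.
Row 10: attacked by (1,4)→{4}; (2,6)→{6}; (3,1)→{1,8}; (4,10)→{4,10}; (5,5)→{5,10}; (6,7)→{3,7}; (7,9)→{6,9}; (8,3)→{1,3,5}; (9,8)→{7,8,9}. Safe: 2. Place at column 2.
Columns [4, 6, 1, 10, 5, 7, 9, 3, 8, 2], r−c [-3, -4, 2, -6, 0, -1, -2, 5, 1, 8], r+c [5, 8, 4, 14, 10, 13, 16, 11, 17, 12] are all distinct, so no two queens attack.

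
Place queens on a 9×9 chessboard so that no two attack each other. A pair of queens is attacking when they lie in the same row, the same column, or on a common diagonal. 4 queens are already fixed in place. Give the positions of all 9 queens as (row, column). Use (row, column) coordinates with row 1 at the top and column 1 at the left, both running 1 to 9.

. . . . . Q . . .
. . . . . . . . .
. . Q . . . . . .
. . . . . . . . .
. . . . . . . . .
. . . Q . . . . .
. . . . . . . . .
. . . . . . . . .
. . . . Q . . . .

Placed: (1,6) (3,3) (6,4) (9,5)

(1,6) (2,9) (3,3) (4,1) (5,8) (6,4) (7,2) (8,7) (9,5)

Row 2: attacked by (1,6)→{5,6,7}; (3,3)→{2,3,4}; (6,4)→{4,8}; (9,5)→{5}. Safe: 1, 9. Place at column 9.
Row 4: attacked by (1,6)→{3,6,9}; (2,9)→{7,9}; (3,3)→{2,3,4}; (6,4)→{2,4,6}; (9,5)→{5}. Safe: 1, 8. Place at column 1.
Row 5: attacked by (1,6)→{2,6}; (2,9)→{6,9}; (3,3)→{1,3,5}; (4,1)→{1,2}; (6,4)→{3,4,5}; (9,5)→{1,5,9}. Safe: 7, 8. Place at column 8.
Row 7: attacked by (1,6)→{6}; (2,9)→{4,9}; (3,3)→{3,7}; (4,1)→{1,4}; (5,8)→{6,8}; (6,4)→{3,4,5}; (9,5)→{3,5,7}. Safe: 2. Place at column 2.
Row 8: attacked by (1,6)→{6}; (2,9)→{3,9}; (3,3)→{3,8}; (4,1)→{1,5}; (5,8)→{5,8}; (6,4)→{2,4,6}; (7,2)→{1,2,3}; (9,5)→{4,5,6}. Safe: 7. Place at column 7.
Columns [6, 9, 3, 1, 8, 4, 2, 7, 5], r−c [-5, -7, 0, 3, -3, 2, 5, 1, 4], r+c [7, 11, 6, 5, 13, 10, 9, 15, 14] are all distinct, so no two queens attack.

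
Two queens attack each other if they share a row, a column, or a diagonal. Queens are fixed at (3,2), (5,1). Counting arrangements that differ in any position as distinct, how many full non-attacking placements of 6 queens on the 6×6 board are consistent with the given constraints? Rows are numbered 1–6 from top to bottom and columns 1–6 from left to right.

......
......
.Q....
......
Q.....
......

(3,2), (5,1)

Branch on row 1: col 3 → 1; col 6 → 0.
Sum: 1 + 0 = 1.

1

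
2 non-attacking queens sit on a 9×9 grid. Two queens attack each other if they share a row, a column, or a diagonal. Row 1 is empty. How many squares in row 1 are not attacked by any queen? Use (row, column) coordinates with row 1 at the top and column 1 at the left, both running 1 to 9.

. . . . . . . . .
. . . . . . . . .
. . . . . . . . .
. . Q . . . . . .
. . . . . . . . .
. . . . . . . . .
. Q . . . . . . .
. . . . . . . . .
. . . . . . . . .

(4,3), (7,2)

(4,3) attacks row 1 at column 3 and diagonals 6.
(7,2) attacks row 1 at column 2 and diagonals 8.
Attacked columns: {2, 3, 6, 8}. Safe: {1, 4, 5, 7, 9}.

5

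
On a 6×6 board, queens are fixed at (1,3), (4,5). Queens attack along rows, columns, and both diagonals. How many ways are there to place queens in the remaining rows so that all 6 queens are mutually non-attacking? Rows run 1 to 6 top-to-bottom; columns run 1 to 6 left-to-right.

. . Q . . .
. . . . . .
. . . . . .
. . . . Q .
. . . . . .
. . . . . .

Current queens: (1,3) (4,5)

Branch on row 2: col 1 → 0; col 6 → 1.
Sum: 0 + 1 = 1.

1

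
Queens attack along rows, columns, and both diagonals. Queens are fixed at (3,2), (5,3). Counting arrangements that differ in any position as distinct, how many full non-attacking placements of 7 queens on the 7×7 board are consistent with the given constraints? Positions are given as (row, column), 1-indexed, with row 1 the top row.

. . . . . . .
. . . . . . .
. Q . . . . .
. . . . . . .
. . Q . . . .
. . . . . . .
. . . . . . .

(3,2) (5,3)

2

Branch on row 1: col 1 → 1; col 5 → 1; col 6 → 0.
Sum: 1 + 1 + 0 = 2.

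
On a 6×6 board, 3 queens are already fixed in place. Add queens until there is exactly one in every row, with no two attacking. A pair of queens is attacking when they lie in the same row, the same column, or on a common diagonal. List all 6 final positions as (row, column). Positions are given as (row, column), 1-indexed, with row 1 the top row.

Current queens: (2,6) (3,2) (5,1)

Row 1: attacked by (2,6)→{5,6}; (3,2)→{2,4}; (5,1)→{1,5}. Safe: 3. Place at column 3.
Row 4: attacked by (1,3)→{3,6}; (2,6)→{4,6}; (3,2)→{1,2,3}; (5,1)→{1,2}. Safe: 5. Place at column 5.
Row 6: attacked by (1,3)→{3}; (2,6)→{2,6}; (3,2)→{2,5}; (4,5)→{3,5}; (5,1)→{1,2}. Safe: 4. Place at column 4.
Columns [3, 6, 2, 5, 1, 4], r−c [-2, -4, 1, -1, 4, 2], r+c [4, 8, 5, 9, 6, 10] are all distinct, so no two queens attack.

(1,3) (2,6) (3,2) (4,5) (5,1) (6,4)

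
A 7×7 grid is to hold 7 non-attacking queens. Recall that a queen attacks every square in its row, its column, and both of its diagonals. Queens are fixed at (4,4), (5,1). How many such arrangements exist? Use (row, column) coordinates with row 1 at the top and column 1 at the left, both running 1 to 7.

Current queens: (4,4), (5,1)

2

Branch on row 1: col 2 → 1; col 3 → 0; col 6 → 1.
Sum: 1 + 0 + 1 = 2.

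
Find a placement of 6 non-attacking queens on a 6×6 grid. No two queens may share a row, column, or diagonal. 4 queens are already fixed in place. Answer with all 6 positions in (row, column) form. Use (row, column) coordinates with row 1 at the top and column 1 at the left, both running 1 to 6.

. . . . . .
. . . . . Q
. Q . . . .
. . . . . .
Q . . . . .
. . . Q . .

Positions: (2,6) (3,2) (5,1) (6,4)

(1,3) (2,6) (3,2) (4,5) (5,1) (6,4)

Row 1: attacked by (2,6)→{5,6}; (3,2)→{2,4}; (5,1)→{1,5}; (6,4)→{4}. Safe: 3. Place at column 3.
Row 4: attacked by (1,3)→{3,6}; (2,6)→{4,6}; (3,2)→{1,2,3}; (5,1)→{1,2}; (6,4)→{2,4,6}. Safe: 5. Place at column 5.
Columns [3, 6, 2, 5, 1, 4], r−c [-2, -4, 1, -1, 4, 2], r+c [4, 8, 5, 9, 6, 10] are all distinct, so no two queens attack.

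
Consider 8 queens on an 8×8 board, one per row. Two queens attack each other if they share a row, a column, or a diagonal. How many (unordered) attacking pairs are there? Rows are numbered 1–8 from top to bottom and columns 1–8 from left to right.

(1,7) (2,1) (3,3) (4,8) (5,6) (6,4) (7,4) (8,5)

3

Same column: (6,4)–(7,4) (column 4).
Same diagonal: (5,6)–(7,4) (|5−7| = |6−4| = 2); (7,4)–(8,5) (|7−8| = |4−5| = 1).
Total attacking pairs: 3.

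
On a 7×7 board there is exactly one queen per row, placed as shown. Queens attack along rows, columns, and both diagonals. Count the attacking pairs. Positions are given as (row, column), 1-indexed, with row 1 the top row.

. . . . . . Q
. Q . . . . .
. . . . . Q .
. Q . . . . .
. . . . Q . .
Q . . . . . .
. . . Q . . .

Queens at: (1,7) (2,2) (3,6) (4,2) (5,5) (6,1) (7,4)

2

Same column: (2,2)–(4,2) (column 2).
Same diagonal: (2,2)–(5,5) (|2−5| = |2−5| = 3).
Total attacking pairs: 2.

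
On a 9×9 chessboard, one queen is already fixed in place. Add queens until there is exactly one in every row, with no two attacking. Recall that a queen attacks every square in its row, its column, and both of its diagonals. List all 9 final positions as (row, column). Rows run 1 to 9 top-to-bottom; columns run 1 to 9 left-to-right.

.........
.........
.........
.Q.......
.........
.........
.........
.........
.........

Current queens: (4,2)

(1,9) (2,6) (3,4) (4,2) (5,8) (6,5) (7,7) (8,1) (9,3)

Row 1: attacked by (4,2)→{2,5}. Safe: 1, 3, 4, 6, 7, 8, 9. Place at column 9.
Row 2: attacked by (1,9)→{8,9}; (4,2)→{2,4}. Safe: 1, 3, 5, 6, 7. Place at column 6.
Row 3: attacked by (1,9)→{7,9}; (2,6)→{5,6,7}; (4,2)→{1,2,3}. Safe: 4, 8. Place at column 4.
Row 5: attacked by (1,9)→{5,9}; (2,6)→{3,6,9}; (3,4)→{2,4,6}; (4,2)→{1,2,3}. Safe: 7, 8. Place at column 8.
Row 6: attacked by (1,9)→{4,9}; (2,6)→{2,6}; (3,4)→{1,4,7}; (4,2)→{2,4}; (5,8)→{7,8,9}. Safe: 3, 5. Place at column 5.
Row 7: attacked by (1,9)→{3,9}; (2,6)→{1,6}; (3,4)→{4,8}; (4,2)→{2,5}; (5,8)→{6,8}; (6,5)→{4,5,6}. Safe: 7. Place at column 7.
Row 8: attacked by (1,9)→{2,9}; (2,6)→{6}; (3,4)→{4,9}; (4,2)→{2,6}; (5,8)→{5,8}; (6,5)→{3,5,7}; (7,7)→{6,7,8}. Safe: 1. Place at column 1.
Row 9: attacked by (1,9)→{1,9}; (2,6)→{6}; (3,4)→{4}; (4,2)→{2,7}; (5,8)→{4,8}; (6,5)→{2,5,8}; (7,7)→{5,7,9}; (8,1)→{1,2}. Safe: 3. Place at column 3.
Columns [9, 6, 4, 2, 8, 5, 7, 1, 3], r−c [-8, -4, -1, 2, -3, 1, 0, 7, 6], r+c [10, 8, 7, 6, 13, 11, 14, 9, 12] are all distinct, so no two queens attack.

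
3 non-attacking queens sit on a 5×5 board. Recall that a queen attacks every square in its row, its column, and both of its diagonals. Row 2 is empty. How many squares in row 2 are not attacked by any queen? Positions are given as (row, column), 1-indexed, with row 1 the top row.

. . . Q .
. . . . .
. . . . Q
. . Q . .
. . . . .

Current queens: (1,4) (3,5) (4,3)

(1,4) attacks row 2 at column 4 and diagonals 3, 5.
(3,5) attacks row 2 at column 5 and diagonals 4.
(4,3) attacks row 2 at column 3 and diagonals 1, 5.
Attacked columns: {1, 3, 4, 5}. Safe: {2}.

1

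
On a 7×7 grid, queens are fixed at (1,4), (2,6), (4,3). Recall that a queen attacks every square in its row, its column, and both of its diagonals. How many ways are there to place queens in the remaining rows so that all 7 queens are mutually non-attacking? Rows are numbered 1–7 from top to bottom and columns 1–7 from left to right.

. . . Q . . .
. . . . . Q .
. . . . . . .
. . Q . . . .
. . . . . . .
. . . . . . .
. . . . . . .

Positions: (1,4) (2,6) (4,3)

Branch on row 3: col 1 → 1.
Sum: 1 = 1.

1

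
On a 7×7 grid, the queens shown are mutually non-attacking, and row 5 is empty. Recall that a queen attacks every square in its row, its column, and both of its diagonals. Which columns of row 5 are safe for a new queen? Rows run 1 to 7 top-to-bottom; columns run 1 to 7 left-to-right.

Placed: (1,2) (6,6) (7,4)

columns 1, 3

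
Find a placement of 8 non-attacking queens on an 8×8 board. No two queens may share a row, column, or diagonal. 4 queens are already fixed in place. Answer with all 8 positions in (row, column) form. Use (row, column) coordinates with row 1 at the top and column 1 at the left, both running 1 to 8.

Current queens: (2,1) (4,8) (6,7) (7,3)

Row 1: attacked by (2,1)→{1,2}; (4,8)→{5,8}; (6,7)→{2,7}; (7,3)→{3}. Safe: 4, 6. Place at column 4.
Row 3: attacked by (1,4)→{2,4,6}; (2,1)→{1,2}; (4,8)→{7,8}; (6,7)→{4,7}; (7,3)→{3,7}. Safe: 5. Place at column 5.
Row 5: attacked by (1,4)→{4,8}; (2,1)→{1,4}; (3,5)→{3,5,7}; (4,8)→{7,8}; (6,7)→{6,7,8}; (7,3)→{1,3,5}. Safe: 2. Place at column 2.
Row 8: attacked by (1,4)→{4}; (2,1)→{1,7}; (3,5)→{5}; (4,8)→{4,8}; (5,2)→{2,5}; (6,7)→{5,7}; (7,3)→{2,3,4}. Safe: 6. Place at column 6.
Columns [4, 1, 5, 8, 2, 7, 3, 6], r−c [-3, 1, -2, -4, 3, -1, 4, 2], r+c [5, 3, 8, 12, 7, 13, 10, 14] are all distinct, so no two queens attack.

(1,4) (2,1) (3,5) (4,8) (5,2) (6,7) (7,3) (8,6)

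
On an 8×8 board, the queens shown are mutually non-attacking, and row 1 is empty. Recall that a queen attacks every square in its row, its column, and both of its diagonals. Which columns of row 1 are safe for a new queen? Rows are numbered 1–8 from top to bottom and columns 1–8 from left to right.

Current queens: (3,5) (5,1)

columns 2, 4, 6, 8

(3,5) attacks row 1 at column 5 and diagonals 3, 7.
(5,1) attacks row 1 at column 1 and diagonals 5.
Attacked columns: {1, 3, 5, 7}. Safe: {2, 4, 6, 8}.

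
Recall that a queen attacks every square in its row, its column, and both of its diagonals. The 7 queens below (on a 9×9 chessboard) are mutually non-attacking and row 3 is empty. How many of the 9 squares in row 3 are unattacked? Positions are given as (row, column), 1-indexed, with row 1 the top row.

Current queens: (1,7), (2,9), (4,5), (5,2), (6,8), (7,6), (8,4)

(1,7) attacks row 3 at column 7 and diagonals 5, 9.
(2,9) attacks row 3 at column 9 and diagonals 8.
(4,5) attacks row 3 at column 5 and diagonals 4, 6.
(5,2) attacks row 3 at column 2 and diagonals 4.
(6,8) attacks row 3 at column 8 and diagonals 5.
(7,6) attacks row 3 at column 6 and diagonals 2.
(8,4) attacks row 3 at column 4 and diagonals 9.
Attacked columns: {2, 4, 5, 6, 7, 8, 9}. Safe: {1, 3}.

2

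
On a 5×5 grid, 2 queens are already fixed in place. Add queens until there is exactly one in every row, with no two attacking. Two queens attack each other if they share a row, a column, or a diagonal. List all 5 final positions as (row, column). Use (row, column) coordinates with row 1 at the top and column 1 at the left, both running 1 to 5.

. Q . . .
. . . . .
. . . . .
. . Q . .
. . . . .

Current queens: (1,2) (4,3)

(1,2) (2,4) (3,1) (4,3) (5,5)

Row 2: attacked by (1,2)→{1,2,3}; (4,3)→{1,3,5}. Safe: 4. Place at column 4.
Row 3: attacked by (1,2)→{2,4}; (2,4)→{3,4,5}; (4,3)→{2,3,4}. Safe: 1. Place at column 1.
Row 5: attacked by (1,2)→{2}; (2,4)→{1,4}; (3,1)→{1,3}; (4,3)→{2,3,4}. Safe: 5. Place at column 5.
Columns [2, 4, 1, 3, 5], r−c [-1, -2, 2, 1, 0], r+c [3, 6, 4, 7, 10] are all distinct, so no two queens attack.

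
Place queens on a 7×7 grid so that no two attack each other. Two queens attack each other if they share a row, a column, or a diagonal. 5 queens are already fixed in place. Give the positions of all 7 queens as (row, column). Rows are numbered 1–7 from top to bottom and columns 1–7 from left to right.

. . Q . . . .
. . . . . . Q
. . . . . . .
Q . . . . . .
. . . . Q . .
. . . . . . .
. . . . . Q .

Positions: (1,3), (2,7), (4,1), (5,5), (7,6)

(1,3) (2,7) (3,4) (4,1) (5,5) (6,2) (7,6)

Row 3: attacked by (1,3)→{1,3,5}; (2,7)→{6,7}; (4,1)→{1,2}; (5,5)→{3,5,7}; (7,6)→{2,6}. Safe: 4. Place at column 4.
Row 6: attacked by (1,3)→{3}; (2,7)→{3,7}; (3,4)→{1,4,7}; (4,1)→{1,3}; (5,5)→{4,5,6}; (7,6)→{5,6,7}. Safe: 2. Place at column 2.
Columns [3, 7, 4, 1, 5, 2, 6], r−c [-2, -5, -1, 3, 0, 4, 1], r+c [4, 9, 7, 5, 10, 8, 13] are all distinct, so no two queens attack.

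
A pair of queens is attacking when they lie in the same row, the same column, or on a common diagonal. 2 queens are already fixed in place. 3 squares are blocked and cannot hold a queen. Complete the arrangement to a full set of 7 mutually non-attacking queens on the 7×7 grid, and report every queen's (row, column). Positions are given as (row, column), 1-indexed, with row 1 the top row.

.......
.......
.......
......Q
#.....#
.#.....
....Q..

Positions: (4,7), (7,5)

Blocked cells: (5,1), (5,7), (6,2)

(1,2) (2,6) (3,3) (4,7) (5,4) (6,1) (7,5)

Row 1: attacked by (4,7)→{4,7}; (7,5)→{5}. Safe: 1, 2, 3, 6. Place at column 2.
Row 2: attacked by (1,2)→{1,2,3}; (4,7)→{5,7}; (7,5)→{5}. Safe: 4, 6. Place at column 6.
Row 3: attacked by (1,2)→{2,4}; (2,6)→{5,6,7}; (4,7)→{6,7}; (7,5)→{1,5}. Safe: 3. Place at column 3.
Row 5: attacked by (1,2)→{2,6}; (2,6)→{3,6}; (3,3)→{1,3,5}; (4,7)→{6,7}; (7,5)→{3,5,7}. Blocked: 1,7. Safe: 4. Place at column 4.
Row 6: attacked by (1,2)→{2,7}; (2,6)→{2,6}; (3,3)→{3,6}; (4,7)→{5,7}; (5,4)→{3,4,5}; (7,5)→{4,5,6}. Blocked: 2. Safe: 1. Place at column 1.
Columns [2, 6, 3, 7, 4, 1, 5], r−c [-1, -4, 0, -3, 1, 5, 2], r+c [3, 8, 6, 11, 9, 7, 12] are all distinct, so no two queens attack.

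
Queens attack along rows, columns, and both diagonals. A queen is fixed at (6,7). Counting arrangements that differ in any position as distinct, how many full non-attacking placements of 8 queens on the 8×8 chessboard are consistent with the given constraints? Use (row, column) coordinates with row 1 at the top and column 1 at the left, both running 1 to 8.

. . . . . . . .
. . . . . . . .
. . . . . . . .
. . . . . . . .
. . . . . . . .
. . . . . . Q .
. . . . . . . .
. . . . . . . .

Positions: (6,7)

14

Branch on row 1: col 1 → 1; col 3 → 4; col 4 → 3; col 5 → 3; col 6 → 2; col 8 → 1.
Sum: 1 + 4 + 3 + 3 + 2 + 1 = 14.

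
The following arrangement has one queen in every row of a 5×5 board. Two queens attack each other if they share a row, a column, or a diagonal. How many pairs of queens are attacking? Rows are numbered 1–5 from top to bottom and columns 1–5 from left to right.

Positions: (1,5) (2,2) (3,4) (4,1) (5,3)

0

All columns are distinct and no two queens satisfy |Δrow| = |Δcol|, so no pair attacks.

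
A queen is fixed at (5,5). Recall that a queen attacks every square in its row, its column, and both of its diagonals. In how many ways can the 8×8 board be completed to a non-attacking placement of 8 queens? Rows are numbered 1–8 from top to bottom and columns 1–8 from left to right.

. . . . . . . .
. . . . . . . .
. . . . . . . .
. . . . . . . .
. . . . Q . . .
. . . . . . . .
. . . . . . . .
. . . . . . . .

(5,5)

Branch on row 1: col 2 → 0; col 3 → 3; col 4 → 1; col 6 → 3; col 7 → 1; col 8 → 0.
Sum: 0 + 3 + 1 + 3 + 1 + 0 = 8.

8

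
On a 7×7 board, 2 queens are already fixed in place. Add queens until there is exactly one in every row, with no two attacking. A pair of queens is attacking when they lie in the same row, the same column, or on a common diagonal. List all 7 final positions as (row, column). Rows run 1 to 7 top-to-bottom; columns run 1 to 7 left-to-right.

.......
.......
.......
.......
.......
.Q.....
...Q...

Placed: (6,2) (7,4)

Row 1: attacked by (6,2)→{2,7}; (7,4)→{4}. Safe: 1, 3, 5, 6. Place at column 6.
Row 2: attacked by (1,6)→{5,6,7}; (6,2)→{2,6}; (7,4)→{4}. Safe: 1, 3. Place at column 1.
Row 3: attacked by (1,6)→{4,6}; (2,1)→{1,2}; (6,2)→{2,5}; (7,4)→{4}. Safe: 3, 7. Place at column 3.
Row 4: attacked by (1,6)→{3,6}; (2,1)→{1,3}; (3,3)→{2,3,4}; (6,2)→{2,4}; (7,4)→{1,4,7}. Safe: 5. Place at column 5.
Row 5: attacked by (1,6)→{2,6}; (2,1)→{1,4}; (3,3)→{1,3,5}; (4,5)→{4,5,6}; (6,2)→{1,2,3}; (7,4)→{2,4,6}. Safe: 7. Place at column 7.
Columns [6, 1, 3, 5, 7, 2, 4], r−c [-5, 1, 0, -1, -2, 4, 3], r+c [7, 3, 6, 9, 12, 8, 11] are all distinct, so no two queens attack.

(1,6) (2,1) (3,3) (4,5) (5,7) (6,2) (7,4)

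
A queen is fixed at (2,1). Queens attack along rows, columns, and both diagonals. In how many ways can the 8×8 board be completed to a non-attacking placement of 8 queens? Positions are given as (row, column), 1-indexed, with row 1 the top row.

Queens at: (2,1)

8

Branch on row 1: col 3 → 1; col 4 → 2; col 5 → 3; col 6 → 1; col 7 → 1; col 8 → 0.
Sum: 1 + 2 + 3 + 1 + 1 + 0 = 8.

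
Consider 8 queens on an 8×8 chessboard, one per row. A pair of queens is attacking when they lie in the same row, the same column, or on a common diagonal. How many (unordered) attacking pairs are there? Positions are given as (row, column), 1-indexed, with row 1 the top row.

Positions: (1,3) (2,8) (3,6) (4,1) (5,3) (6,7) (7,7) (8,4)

2

Same column: (1,3)–(5,3) (column 3); (6,7)–(7,7) (column 7).
Total attacking pairs: 2.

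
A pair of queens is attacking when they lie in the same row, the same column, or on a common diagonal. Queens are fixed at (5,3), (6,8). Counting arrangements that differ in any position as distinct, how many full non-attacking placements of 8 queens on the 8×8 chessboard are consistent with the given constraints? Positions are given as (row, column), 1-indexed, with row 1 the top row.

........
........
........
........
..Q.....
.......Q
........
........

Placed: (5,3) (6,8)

3

Branch on row 1: col 1 → 0; col 2 → 1; col 4 → 0; col 5 → 2; col 6 → 0.
Sum: 0 + 1 + 0 + 2 + 0 = 3.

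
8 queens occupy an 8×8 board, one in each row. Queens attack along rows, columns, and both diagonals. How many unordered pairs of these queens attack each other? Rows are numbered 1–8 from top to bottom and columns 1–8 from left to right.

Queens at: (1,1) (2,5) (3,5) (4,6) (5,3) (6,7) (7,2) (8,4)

3

Same column: (2,5)–(3,5) (column 5).
Same diagonal: (3,5)–(4,6) (|3−4| = |5−6| = 1); (3,5)–(5,3) (|3−5| = |5−3| = 2).
Total attacking pairs: 3.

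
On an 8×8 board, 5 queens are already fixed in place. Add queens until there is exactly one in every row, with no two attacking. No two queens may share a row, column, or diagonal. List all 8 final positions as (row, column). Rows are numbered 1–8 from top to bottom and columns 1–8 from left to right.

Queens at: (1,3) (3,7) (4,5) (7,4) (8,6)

(1,3) (2,1) (3,7) (4,5) (5,8) (6,2) (7,4) (8,6)

Row 2: attacked by (1,3)→{2,3,4}; (3,7)→{6,7,8}; (4,5)→{3,5,7}; (7,4)→{4}; (8,6)→{6}. Safe: 1. Place at column 1.
Row 5: attacked by (1,3)→{3,7}; (2,1)→{1,4}; (3,7)→{5,7}; (4,5)→{4,5,6}; (7,4)→{2,4,6}; (8,6)→{3,6}. Safe: 8. Place at column 8.
Row 6: attacked by (1,3)→{3,8}; (2,1)→{1,5}; (3,7)→{4,7}; (4,5)→{3,5,7}; (5,8)→{7,8}; (7,4)→{3,4,5}; (8,6)→{4,6,8}. Safe: 2. Place at column 2.
Columns [3, 1, 7, 5, 8, 2, 4, 6], r−c [-2, 1, -4, -1, -3, 4, 3, 2], r+c [4, 3, 10, 9, 13, 8, 11, 14] are all distinct, so no two queens attack.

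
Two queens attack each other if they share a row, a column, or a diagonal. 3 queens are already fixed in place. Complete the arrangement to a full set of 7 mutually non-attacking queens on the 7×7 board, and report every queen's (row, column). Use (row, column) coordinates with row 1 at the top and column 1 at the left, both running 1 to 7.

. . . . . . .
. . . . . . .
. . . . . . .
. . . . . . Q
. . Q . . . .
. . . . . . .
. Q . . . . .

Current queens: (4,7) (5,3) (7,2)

(1,5) (2,1) (3,4) (4,7) (5,3) (6,6) (7,2)

Row 1: attacked by (4,7)→{4,7}; (5,3)→{3,7}; (7,2)→{2}. Safe: 1, 5, 6. Place at column 5.
Row 2: attacked by (1,5)→{4,5,6}; (4,7)→{5,7}; (5,3)→{3,6}; (7,2)→{2,7}. Safe: 1. Place at column 1.
Row 3: attacked by (1,5)→{3,5,7}; (2,1)→{1,2}; (4,7)→{6,7}; (5,3)→{1,3,5}; (7,2)→{2,6}. Safe: 4. Place at column 4.
Row 6: attacked by (1,5)→{5}; (2,1)→{1,5}; (3,4)→{1,4,7}; (4,7)→{5,7}; (5,3)→{2,3,4}; (7,2)→{1,2,3}. Safe: 6. Place at column 6.
Columns [5, 1, 4, 7, 3, 6, 2], r−c [-4, 1, -1, -3, 2, 0, 5], r+c [6, 3, 7, 11, 8, 12, 9] are all distinct, so no two queens attack.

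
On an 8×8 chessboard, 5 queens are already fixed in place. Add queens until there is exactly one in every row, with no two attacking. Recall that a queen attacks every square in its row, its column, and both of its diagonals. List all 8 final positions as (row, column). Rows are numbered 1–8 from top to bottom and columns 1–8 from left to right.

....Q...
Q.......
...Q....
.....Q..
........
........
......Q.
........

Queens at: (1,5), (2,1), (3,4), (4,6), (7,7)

(1,5) (2,1) (3,4) (4,6) (5,8) (6,2) (7,7) (8,3)

Row 5: attacked by (1,5)→{1,5}; (2,1)→{1,4}; (3,4)→{2,4,6}; (4,6)→{5,6,7}; (7,7)→{5,7}. Safe: 3, 8. Place at column 8.
Row 6: attacked by (1,5)→{5}; (2,1)→{1,5}; (3,4)→{1,4,7}; (4,6)→{4,6,8}; (5,8)→{7,8}; (7,7)→{6,7,8}. Safe: 2, 3. Place at column 2.
Row 8: attacked by (1,5)→{5}; (2,1)→{1,7}; (3,4)→{4}; (4,6)→{2,6}; (5,8)→{5,8}; (6,2)→{2,4}; (7,7)→{6,7,8}. Safe: 3. Place at column 3.
Columns [5, 1, 4, 6, 8, 2, 7, 3], r−c [-4, 1, -1, -2, -3, 4, 0, 5], r+c [6, 3, 7, 10, 13, 8, 14, 11] are all distinct, so no two queens attack.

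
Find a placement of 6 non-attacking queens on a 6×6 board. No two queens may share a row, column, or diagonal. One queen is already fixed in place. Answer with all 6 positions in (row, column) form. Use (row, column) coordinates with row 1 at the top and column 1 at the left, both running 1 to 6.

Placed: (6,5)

(1,2) (2,4) (3,6) (4,1) (5,3) (6,5)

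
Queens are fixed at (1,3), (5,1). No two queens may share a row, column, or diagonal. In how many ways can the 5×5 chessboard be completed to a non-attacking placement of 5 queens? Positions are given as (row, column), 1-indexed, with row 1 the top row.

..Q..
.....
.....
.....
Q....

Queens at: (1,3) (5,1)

1

Branch on row 2: col 5 → 1.
Sum: 1 = 1.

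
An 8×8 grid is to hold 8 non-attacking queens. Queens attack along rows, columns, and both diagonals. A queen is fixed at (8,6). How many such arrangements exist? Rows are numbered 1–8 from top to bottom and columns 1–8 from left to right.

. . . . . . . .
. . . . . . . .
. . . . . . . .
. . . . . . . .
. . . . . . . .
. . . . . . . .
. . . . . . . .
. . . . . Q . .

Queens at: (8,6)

16

Branch on row 1: col 1 → 0; col 2 → 0; col 3 → 5; col 4 → 4; col 5 → 3; col 7 → 2; col 8 → 2.
Sum: 0 + 0 + 5 + 4 + 3 + 2 + 2 = 16.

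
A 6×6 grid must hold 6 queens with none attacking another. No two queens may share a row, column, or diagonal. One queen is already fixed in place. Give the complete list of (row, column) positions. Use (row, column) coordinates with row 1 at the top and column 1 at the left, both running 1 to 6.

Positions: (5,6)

(1,4) (2,1) (3,5) (4,2) (5,6) (6,3)

Row 1: attacked by (5,6)→{2,6}. Safe: 1, 3, 4, 5. Place at column 4.
Row 2: attacked by (1,4)→{3,4,5}; (5,6)→{3,6}. Safe: 1, 2. Place at column 1.
Row 3: attacked by (1,4)→{2,4,6}; (2,1)→{1,2}; (5,6)→{4,6}. Safe: 3, 5. Place at column 5.
Row 4: attacked by (1,4)→{1,4}; (2,1)→{1,3}; (3,5)→{4,5,6}; (5,6)→{5,6}. Safe: 2. Place at column 2.
Row 6: attacked by (1,4)→{4}; (2,1)→{1,5}; (3,5)→{2,5}; (4,2)→{2,4}; (5,6)→{5,6}. Safe: 3. Place at column 3.
Columns [4, 1, 5, 2, 6, 3], r−c [-3, 1, -2, 2, -1, 3], r+c [5, 3, 8, 6, 11, 9] are all distinct, so no two queens attack.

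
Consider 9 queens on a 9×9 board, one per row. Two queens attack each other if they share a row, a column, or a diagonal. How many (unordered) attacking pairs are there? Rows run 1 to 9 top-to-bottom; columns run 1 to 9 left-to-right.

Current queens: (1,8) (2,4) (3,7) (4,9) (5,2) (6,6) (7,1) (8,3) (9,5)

All columns are distinct and no two queens satisfy |Δrow| = |Δcol|, so no pair attacks.

0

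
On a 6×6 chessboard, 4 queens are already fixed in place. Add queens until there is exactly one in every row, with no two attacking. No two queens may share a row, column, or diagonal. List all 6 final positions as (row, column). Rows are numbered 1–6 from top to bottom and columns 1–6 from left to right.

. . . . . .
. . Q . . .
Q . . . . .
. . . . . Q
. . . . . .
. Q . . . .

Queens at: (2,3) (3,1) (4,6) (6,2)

Row 1: attacked by (2,3)→{2,3,4}; (3,1)→{1,3}; (4,6)→{3,6}; (6,2)→{2}. Safe: 5. Place at column 5.
Row 5: attacked by (1,5)→{1,5}; (2,3)→{3,6}; (3,1)→{1,3}; (4,6)→{5,6}; (6,2)→{1,2,3}. Safe: 4. Place at column 4.
Columns [5, 3, 1, 6, 4, 2], r−c [-4, -1, 2, -2, 1, 4], r+c [6, 5, 4, 10, 9, 8] are all distinct, so no two queens attack.

(1,5) (2,3) (3,1) (4,6) (5,4) (6,2)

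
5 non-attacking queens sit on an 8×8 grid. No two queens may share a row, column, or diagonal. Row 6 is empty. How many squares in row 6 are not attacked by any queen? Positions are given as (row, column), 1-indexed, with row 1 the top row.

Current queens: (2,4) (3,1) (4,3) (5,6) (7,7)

(2,4) attacks row 6 at column 4 and diagonals 8.
(3,1) attacks row 6 at column 1 and diagonals 4.
(4,3) attacks row 6 at column 3 and diagonals 1, 5.
(5,6) attacks row 6 at column 6 and diagonals 5, 7.
(7,7) attacks row 6 at column 7 and diagonals 6, 8.
Attacked columns: {1, 3, 4, 5, 6, 7, 8}. Safe: {2}.

1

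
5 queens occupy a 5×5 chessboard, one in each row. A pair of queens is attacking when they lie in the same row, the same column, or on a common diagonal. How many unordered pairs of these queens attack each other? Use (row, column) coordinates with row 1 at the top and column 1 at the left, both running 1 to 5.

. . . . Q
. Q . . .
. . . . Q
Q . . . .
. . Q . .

2

Same column: (1,5)–(3,5) (column 5).
Same diagonal: (3,5)–(5,3) (|3−5| = |5−3| = 2).
Total attacking pairs: 2.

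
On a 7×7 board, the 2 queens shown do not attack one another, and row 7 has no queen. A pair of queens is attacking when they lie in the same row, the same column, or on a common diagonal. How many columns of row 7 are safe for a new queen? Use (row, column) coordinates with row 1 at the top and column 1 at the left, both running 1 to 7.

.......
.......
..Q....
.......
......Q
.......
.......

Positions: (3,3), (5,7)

(3,3) attacks row 7 at column 3 and diagonals 7.
(5,7) attacks row 7 at column 7 and diagonals 5.
Attacked columns: {3, 5, 7}. Safe: {1, 2, 4, 6}.

4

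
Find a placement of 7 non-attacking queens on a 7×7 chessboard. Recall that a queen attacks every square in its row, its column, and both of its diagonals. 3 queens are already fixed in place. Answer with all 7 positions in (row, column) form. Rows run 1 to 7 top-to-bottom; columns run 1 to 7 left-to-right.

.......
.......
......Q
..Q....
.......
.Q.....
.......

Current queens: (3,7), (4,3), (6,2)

Row 1: attacked by (3,7)→{5,7}; (4,3)→{3,6}; (6,2)→{2,7}. Safe: 1, 4. Place at column 1.
Row 2: attacked by (1,1)→{1,2}; (3,7)→{6,7}; (4,3)→{1,3,5}; (6,2)→{2,6}. Safe: 4. Place at column 4.
Row 5: attacked by (1,1)→{1,5}; (2,4)→{1,4,7}; (3,7)→{5,7}; (4,3)→{2,3,4}; (6,2)→{1,2,3}. Safe: 6. Place at column 6.
Row 7: attacked by (1,1)→{1,7}; (2,4)→{4}; (3,7)→{3,7}; (4,3)→{3,6}; (5,6)→{4,6}; (6,2)→{1,2,3}. Safe: 5. Place at column 5.
Columns [1, 4, 7, 3, 6, 2, 5], r−c [0, -2, -4, 1, -1, 4, 2], r+c [2, 6, 10, 7, 11, 8, 12] are all distinct, so no two queens attack.

(1,1) (2,4) (3,7) (4,3) (5,6) (6,2) (7,5)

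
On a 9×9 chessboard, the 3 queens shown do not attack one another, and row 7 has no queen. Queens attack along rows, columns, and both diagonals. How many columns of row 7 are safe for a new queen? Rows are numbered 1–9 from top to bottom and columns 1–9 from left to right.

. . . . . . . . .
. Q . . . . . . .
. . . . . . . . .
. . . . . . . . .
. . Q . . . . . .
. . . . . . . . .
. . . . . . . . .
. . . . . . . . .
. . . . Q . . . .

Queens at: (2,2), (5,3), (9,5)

(2,2) attacks row 7 at column 2 and diagonals 7.
(5,3) attacks row 7 at column 3 and diagonals 1, 5.
(9,5) attacks row 7 at column 5 and diagonals 3, 7.
Attacked columns: {1, 2, 3, 5, 7}. Safe: {4, 6, 8, 9}.

4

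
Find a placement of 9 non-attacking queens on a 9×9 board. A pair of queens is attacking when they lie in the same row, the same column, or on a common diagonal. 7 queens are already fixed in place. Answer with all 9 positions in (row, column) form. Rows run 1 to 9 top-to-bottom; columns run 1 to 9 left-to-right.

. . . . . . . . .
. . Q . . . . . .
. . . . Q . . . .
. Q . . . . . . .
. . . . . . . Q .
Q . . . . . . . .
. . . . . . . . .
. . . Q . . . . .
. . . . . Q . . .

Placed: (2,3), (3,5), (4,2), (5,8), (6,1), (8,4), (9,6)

(1,9) (2,3) (3,5) (4,2) (5,8) (6,1) (7,7) (8,4) (9,6)

Row 1: attacked by (2,3)→{2,3,4}; (3,5)→{3,5,7}; (4,2)→{2,5}; (5,8)→{4,8}; (6,1)→{1,6}; (8,4)→{4}; (9,6)→{6}. Safe: 9. Place at column 9.
Row 7: attacked by (1,9)→{3,9}; (2,3)→{3,8}; (3,5)→{1,5,9}; (4,2)→{2,5}; (5,8)→{6,8}; (6,1)→{1,2}; (8,4)→{3,4,5}; (9,6)→{4,6,8}. Safe: 7. Place at column 7.
Columns [9, 3, 5, 2, 8, 1, 7, 4, 6], r−c [-8, -1, -2, 2, -3, 5, 0, 4, 3], r+c [10, 5, 8, 6, 13, 7, 14, 12, 15] are all distinct, so no two queens attack.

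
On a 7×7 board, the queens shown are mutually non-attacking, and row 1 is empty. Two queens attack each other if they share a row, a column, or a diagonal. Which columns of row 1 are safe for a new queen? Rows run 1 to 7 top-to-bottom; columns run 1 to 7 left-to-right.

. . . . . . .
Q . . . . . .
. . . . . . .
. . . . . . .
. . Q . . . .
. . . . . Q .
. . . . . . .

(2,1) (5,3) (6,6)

(2,1) attacks row 1 at column 1 and diagonals 2.
(5,3) attacks row 1 at column 3 and diagonals 7.
(6,6) attacks row 1 at column 6 and diagonals 1.
Attacked columns: {1, 2, 3, 6, 7}. Safe: {4, 5}.

columns 4, 5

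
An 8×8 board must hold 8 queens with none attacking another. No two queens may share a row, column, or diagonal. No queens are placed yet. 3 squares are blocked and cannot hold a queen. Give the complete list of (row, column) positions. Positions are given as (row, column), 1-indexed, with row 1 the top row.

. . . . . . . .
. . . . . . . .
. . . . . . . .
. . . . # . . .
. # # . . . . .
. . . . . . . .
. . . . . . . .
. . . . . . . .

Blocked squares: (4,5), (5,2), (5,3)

(1,6) (2,8) (3,2) (4,4) (5,1) (6,7) (7,5) (8,3)

Row 1: Safe: 1, 2, 3, 4, 5, 6, 7, 8. Place at column 6.
Row 2: attacked by (1,6)→{5,6,7}. Safe: 1, 2, 3, 4, 8. Place at column 8.
Row 3: attacked by (1,6)→{4,6,8}; (2,8)→{7,8}. Safe: 1, 2, 3, 5. Place at column 2.
Row 4: attacked by (1,6)→{3,6}; (2,8)→{6,8}; (3,2)→{1,2,3}. Blocked: 5. Safe: 4, 7. Place at column 4.
Row 5: attacked by (1,6)→{2,6}; (2,8)→{5,8}; (3,2)→{2,4}; (4,4)→{3,4,5}. Blocked: 2,3. Safe: 1, 7. Place at column 1.
Row 6: attacked by (1,6)→{1,6}; (2,8)→{4,8}; (3,2)→{2,5}; (4,4)→{2,4,6}; (5,1)→{1,2}. Safe: 3, 7. Place at column 7.
Row 7: attacked by (1,6)→{6}; (2,8)→{3,8}; (3,2)→{2,6}; (4,4)→{1,4,7}; (5,1)→{1,3}; (6,7)→{6,7,8}. Safe: 5. Place at column 5.
Row 8: attacked by (1,6)→{6}; (2,8)→{2,8}; (3,2)→{2,7}; (4,4)→{4,8}; (5,1)→{1,4}; (6,7)→{5,7}; (7,5)→{4,5,6}. Safe: 3. Place at column 3.
Columns [6, 8, 2, 4, 1, 7, 5, 3], r−c [-5, -6, 1, 0, 4, -1, 2, 5], r+c [7, 10, 5, 8, 6, 13, 12, 11] are all distinct, so no two queens attack.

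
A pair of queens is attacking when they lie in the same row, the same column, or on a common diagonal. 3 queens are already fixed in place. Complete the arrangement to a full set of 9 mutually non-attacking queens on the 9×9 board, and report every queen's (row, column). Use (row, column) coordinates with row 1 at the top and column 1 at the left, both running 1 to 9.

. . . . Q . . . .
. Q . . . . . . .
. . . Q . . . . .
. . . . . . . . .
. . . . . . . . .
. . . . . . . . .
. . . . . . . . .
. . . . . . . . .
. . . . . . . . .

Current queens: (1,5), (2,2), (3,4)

(1,5) (2,2) (3,4) (4,9) (5,7) (6,3) (7,1) (8,6) (9,8)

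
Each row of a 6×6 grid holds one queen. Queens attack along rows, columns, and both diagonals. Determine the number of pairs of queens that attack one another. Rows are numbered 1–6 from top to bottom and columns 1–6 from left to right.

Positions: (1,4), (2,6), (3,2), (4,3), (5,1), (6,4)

Same column: (1,4)–(6,4) (column 4).
Same diagonal: (1,4)–(3,2) (|1−3| = |4−2| = 2); (3,2)–(4,3) (|3−4| = |2−3| = 1).
Total attacking pairs: 3.

3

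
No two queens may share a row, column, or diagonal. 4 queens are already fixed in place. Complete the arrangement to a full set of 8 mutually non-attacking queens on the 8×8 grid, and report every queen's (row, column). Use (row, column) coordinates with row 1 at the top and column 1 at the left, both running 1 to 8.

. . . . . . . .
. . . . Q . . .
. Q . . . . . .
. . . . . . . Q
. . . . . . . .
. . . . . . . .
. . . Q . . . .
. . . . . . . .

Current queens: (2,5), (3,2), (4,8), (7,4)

(1,3) (2,5) (3,2) (4,8) (5,1) (6,7) (7,4) (8,6)

Row 1: attacked by (2,5)→{4,5,6}; (3,2)→{2,4}; (4,8)→{5,8}; (7,4)→{4}. Safe: 1, 3, 7. Place at column 3.
Row 5: attacked by (1,3)→{3,7}; (2,5)→{2,5,8}; (3,2)→{2,4}; (4,8)→{7,8}; (7,4)→{2,4,6}. Safe: 1. Place at column 1.
Row 6: attacked by (1,3)→{3,8}; (2,5)→{1,5}; (3,2)→{2,5}; (4,8)→{6,8}; (5,1)→{1,2}; (7,4)→{3,4,5}. Safe: 7. Place at column 7.
Row 8: attacked by (1,3)→{3}; (2,5)→{5}; (3,2)→{2,7}; (4,8)→{4,8}; (5,1)→{1,4}; (6,7)→{5,7}; (7,4)→{3,4,5}. Safe: 6. Place at column 6.
Columns [3, 5, 2, 8, 1, 7, 4, 6], r−c [-2, -3, 1, -4, 4, -1, 3, 2], r+c [4, 7, 5, 12, 6, 13, 11, 14] are all distinct, so no two queens attack.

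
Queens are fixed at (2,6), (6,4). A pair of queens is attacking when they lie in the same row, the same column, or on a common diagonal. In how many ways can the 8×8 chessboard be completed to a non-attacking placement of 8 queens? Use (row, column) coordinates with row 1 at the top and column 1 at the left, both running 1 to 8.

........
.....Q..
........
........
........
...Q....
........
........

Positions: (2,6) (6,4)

3

Branch on row 1: col 1 → 1; col 2 → 1; col 3 → 1; col 8 → 0.
Sum: 1 + 1 + 1 + 0 = 3.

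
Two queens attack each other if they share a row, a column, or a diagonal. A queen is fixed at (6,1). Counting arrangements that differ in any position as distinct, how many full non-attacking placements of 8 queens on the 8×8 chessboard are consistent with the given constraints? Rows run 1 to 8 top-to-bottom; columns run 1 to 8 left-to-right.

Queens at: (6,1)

Branch on row 1: col 2 → 1; col 3 → 4; col 4 → 4; col 5 → 4; col 7 → 3; col 8 → 0.
Sum: 1 + 4 + 4 + 4 + 3 + 0 = 16.

16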